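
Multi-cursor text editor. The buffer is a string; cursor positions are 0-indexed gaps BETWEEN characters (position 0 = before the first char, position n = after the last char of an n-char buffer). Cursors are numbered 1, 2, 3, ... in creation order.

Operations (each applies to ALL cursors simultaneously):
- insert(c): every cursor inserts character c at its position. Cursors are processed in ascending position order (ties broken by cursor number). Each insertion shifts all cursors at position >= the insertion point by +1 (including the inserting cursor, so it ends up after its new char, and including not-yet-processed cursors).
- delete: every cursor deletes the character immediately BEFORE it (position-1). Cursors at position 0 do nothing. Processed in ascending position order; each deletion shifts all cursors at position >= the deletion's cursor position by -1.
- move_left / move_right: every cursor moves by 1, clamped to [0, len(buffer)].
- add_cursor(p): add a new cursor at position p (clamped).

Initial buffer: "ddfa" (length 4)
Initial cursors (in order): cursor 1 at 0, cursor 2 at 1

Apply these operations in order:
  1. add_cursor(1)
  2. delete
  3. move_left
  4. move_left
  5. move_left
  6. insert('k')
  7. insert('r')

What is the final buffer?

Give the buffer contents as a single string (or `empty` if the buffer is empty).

After op 1 (add_cursor(1)): buffer="ddfa" (len 4), cursors c1@0 c2@1 c3@1, authorship ....
After op 2 (delete): buffer="dfa" (len 3), cursors c1@0 c2@0 c3@0, authorship ...
After op 3 (move_left): buffer="dfa" (len 3), cursors c1@0 c2@0 c3@0, authorship ...
After op 4 (move_left): buffer="dfa" (len 3), cursors c1@0 c2@0 c3@0, authorship ...
After op 5 (move_left): buffer="dfa" (len 3), cursors c1@0 c2@0 c3@0, authorship ...
After op 6 (insert('k')): buffer="kkkdfa" (len 6), cursors c1@3 c2@3 c3@3, authorship 123...
After op 7 (insert('r')): buffer="kkkrrrdfa" (len 9), cursors c1@6 c2@6 c3@6, authorship 123123...

Answer: kkkrrrdfa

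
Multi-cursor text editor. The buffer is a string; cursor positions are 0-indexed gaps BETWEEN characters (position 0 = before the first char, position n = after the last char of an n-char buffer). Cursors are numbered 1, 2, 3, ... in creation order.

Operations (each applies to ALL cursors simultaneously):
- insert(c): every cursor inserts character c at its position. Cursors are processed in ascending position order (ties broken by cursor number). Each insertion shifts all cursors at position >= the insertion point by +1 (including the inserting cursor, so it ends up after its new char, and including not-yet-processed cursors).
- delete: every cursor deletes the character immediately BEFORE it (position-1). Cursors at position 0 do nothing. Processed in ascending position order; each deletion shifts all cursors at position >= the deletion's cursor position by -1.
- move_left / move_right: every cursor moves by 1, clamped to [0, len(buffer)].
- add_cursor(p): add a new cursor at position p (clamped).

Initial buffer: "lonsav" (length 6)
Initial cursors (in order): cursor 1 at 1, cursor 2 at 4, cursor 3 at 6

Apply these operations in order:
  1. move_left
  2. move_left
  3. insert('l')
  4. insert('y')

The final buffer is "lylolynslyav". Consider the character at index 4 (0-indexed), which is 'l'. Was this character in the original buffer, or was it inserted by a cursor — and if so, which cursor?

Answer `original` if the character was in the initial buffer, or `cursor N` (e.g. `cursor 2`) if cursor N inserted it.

After op 1 (move_left): buffer="lonsav" (len 6), cursors c1@0 c2@3 c3@5, authorship ......
After op 2 (move_left): buffer="lonsav" (len 6), cursors c1@0 c2@2 c3@4, authorship ......
After op 3 (insert('l')): buffer="llolnslav" (len 9), cursors c1@1 c2@4 c3@7, authorship 1..2..3..
After op 4 (insert('y')): buffer="lylolynslyav" (len 12), cursors c1@2 c2@6 c3@10, authorship 11..22..33..
Authorship (.=original, N=cursor N): 1 1 . . 2 2 . . 3 3 . .
Index 4: author = 2

Answer: cursor 2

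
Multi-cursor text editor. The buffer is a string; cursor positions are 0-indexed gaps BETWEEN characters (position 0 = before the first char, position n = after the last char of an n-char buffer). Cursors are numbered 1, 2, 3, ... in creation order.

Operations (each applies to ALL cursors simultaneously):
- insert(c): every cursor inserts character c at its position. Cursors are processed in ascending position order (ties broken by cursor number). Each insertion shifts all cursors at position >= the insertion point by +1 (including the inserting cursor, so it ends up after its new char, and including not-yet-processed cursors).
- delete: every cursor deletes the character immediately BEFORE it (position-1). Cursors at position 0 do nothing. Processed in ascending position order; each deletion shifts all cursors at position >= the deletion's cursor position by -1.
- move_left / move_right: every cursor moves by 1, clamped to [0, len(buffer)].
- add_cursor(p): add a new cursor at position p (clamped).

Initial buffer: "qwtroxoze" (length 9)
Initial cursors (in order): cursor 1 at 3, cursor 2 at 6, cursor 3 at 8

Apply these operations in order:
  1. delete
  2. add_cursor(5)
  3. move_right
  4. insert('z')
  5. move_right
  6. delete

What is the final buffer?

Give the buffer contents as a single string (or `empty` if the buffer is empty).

Answer: qwrzoz

Derivation:
After op 1 (delete): buffer="qwrooe" (len 6), cursors c1@2 c2@4 c3@5, authorship ......
After op 2 (add_cursor(5)): buffer="qwrooe" (len 6), cursors c1@2 c2@4 c3@5 c4@5, authorship ......
After op 3 (move_right): buffer="qwrooe" (len 6), cursors c1@3 c2@5 c3@6 c4@6, authorship ......
After op 4 (insert('z')): buffer="qwrzoozezz" (len 10), cursors c1@4 c2@7 c3@10 c4@10, authorship ...1..2.34
After op 5 (move_right): buffer="qwrzoozezz" (len 10), cursors c1@5 c2@8 c3@10 c4@10, authorship ...1..2.34
After op 6 (delete): buffer="qwrzoz" (len 6), cursors c1@4 c2@6 c3@6 c4@6, authorship ...1.2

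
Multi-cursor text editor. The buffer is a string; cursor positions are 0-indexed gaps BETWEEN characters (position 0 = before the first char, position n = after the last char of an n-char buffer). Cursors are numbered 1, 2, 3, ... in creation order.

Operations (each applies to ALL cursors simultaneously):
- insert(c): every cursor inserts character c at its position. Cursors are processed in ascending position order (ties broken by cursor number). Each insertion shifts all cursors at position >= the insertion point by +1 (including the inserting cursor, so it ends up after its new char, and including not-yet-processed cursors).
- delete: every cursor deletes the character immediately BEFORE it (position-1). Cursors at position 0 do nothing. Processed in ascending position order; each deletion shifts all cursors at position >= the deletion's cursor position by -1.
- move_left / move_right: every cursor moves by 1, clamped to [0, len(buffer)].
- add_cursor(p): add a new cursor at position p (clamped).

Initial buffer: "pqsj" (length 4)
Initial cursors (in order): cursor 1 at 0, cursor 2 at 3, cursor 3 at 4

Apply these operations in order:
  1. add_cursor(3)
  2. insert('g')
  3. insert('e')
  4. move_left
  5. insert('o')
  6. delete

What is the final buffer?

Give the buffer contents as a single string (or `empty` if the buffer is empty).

After op 1 (add_cursor(3)): buffer="pqsj" (len 4), cursors c1@0 c2@3 c4@3 c3@4, authorship ....
After op 2 (insert('g')): buffer="gpqsggjg" (len 8), cursors c1@1 c2@6 c4@6 c3@8, authorship 1...24.3
After op 3 (insert('e')): buffer="gepqsggeejge" (len 12), cursors c1@2 c2@9 c4@9 c3@12, authorship 11...2424.33
After op 4 (move_left): buffer="gepqsggeejge" (len 12), cursors c1@1 c2@8 c4@8 c3@11, authorship 11...2424.33
After op 5 (insert('o')): buffer="goepqsggeooejgoe" (len 16), cursors c1@2 c2@11 c4@11 c3@15, authorship 111...242244.333
After op 6 (delete): buffer="gepqsggeejge" (len 12), cursors c1@1 c2@8 c4@8 c3@11, authorship 11...2424.33

Answer: gepqsggeejge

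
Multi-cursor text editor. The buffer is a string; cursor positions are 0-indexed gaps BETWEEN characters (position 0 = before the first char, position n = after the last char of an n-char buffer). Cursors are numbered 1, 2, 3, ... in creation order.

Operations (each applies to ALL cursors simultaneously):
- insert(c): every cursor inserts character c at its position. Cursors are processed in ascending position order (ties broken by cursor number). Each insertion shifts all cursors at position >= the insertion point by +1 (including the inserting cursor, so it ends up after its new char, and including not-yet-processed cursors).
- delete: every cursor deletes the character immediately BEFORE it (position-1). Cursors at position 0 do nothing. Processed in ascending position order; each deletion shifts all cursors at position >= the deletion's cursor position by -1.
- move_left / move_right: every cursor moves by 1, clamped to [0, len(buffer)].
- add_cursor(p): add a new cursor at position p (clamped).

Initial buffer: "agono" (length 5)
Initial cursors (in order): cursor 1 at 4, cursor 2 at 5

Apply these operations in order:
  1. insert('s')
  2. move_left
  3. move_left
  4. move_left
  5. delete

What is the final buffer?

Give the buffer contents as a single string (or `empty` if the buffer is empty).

Answer: aosos

Derivation:
After op 1 (insert('s')): buffer="agonsos" (len 7), cursors c1@5 c2@7, authorship ....1.2
After op 2 (move_left): buffer="agonsos" (len 7), cursors c1@4 c2@6, authorship ....1.2
After op 3 (move_left): buffer="agonsos" (len 7), cursors c1@3 c2@5, authorship ....1.2
After op 4 (move_left): buffer="agonsos" (len 7), cursors c1@2 c2@4, authorship ....1.2
After op 5 (delete): buffer="aosos" (len 5), cursors c1@1 c2@2, authorship ..1.2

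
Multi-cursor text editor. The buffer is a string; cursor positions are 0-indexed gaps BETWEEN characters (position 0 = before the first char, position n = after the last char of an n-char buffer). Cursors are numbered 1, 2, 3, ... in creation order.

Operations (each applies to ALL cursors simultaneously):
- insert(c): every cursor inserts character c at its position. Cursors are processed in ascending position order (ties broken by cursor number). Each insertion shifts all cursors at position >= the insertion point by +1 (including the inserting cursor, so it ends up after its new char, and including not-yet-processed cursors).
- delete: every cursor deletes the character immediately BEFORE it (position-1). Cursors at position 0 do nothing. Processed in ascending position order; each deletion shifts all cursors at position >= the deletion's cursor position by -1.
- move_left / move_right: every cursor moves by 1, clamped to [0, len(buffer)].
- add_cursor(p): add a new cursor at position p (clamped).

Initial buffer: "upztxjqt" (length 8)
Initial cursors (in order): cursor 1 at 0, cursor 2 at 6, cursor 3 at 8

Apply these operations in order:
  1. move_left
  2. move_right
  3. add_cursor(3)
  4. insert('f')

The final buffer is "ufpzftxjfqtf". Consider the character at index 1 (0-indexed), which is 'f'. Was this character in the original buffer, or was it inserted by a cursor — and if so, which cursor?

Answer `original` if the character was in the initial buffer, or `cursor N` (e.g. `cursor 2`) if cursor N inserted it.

Answer: cursor 1

Derivation:
After op 1 (move_left): buffer="upztxjqt" (len 8), cursors c1@0 c2@5 c3@7, authorship ........
After op 2 (move_right): buffer="upztxjqt" (len 8), cursors c1@1 c2@6 c3@8, authorship ........
After op 3 (add_cursor(3)): buffer="upztxjqt" (len 8), cursors c1@1 c4@3 c2@6 c3@8, authorship ........
After op 4 (insert('f')): buffer="ufpzftxjfqtf" (len 12), cursors c1@2 c4@5 c2@9 c3@12, authorship .1..4...2..3
Authorship (.=original, N=cursor N): . 1 . . 4 . . . 2 . . 3
Index 1: author = 1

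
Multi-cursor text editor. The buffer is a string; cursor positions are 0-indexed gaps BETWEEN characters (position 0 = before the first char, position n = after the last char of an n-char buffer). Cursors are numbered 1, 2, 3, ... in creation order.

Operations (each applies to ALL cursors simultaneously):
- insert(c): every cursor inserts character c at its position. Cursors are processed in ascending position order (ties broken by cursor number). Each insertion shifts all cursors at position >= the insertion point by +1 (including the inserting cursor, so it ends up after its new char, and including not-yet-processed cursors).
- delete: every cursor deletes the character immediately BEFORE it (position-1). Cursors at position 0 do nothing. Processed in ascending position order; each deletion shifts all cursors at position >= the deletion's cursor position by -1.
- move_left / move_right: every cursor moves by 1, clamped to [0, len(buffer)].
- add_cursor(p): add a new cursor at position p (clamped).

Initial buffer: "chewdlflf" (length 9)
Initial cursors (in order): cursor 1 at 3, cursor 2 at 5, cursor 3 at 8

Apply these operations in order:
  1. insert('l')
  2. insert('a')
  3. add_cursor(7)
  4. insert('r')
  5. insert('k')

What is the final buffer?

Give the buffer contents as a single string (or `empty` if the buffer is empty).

After op 1 (insert('l')): buffer="chelwdllfllf" (len 12), cursors c1@4 c2@7 c3@11, authorship ...1..2...3.
After op 2 (insert('a')): buffer="chelawdlalfllaf" (len 15), cursors c1@5 c2@9 c3@14, authorship ...11..22...33.
After op 3 (add_cursor(7)): buffer="chelawdlalfllaf" (len 15), cursors c1@5 c4@7 c2@9 c3@14, authorship ...11..22...33.
After op 4 (insert('r')): buffer="chelarwdrlarlfllarf" (len 19), cursors c1@6 c4@9 c2@12 c3@18, authorship ...111..4222...333.
After op 5 (insert('k')): buffer="chelarkwdrklarklfllarkf" (len 23), cursors c1@7 c4@11 c2@15 c3@22, authorship ...1111..442222...3333.

Answer: chelarkwdrklarklfllarkf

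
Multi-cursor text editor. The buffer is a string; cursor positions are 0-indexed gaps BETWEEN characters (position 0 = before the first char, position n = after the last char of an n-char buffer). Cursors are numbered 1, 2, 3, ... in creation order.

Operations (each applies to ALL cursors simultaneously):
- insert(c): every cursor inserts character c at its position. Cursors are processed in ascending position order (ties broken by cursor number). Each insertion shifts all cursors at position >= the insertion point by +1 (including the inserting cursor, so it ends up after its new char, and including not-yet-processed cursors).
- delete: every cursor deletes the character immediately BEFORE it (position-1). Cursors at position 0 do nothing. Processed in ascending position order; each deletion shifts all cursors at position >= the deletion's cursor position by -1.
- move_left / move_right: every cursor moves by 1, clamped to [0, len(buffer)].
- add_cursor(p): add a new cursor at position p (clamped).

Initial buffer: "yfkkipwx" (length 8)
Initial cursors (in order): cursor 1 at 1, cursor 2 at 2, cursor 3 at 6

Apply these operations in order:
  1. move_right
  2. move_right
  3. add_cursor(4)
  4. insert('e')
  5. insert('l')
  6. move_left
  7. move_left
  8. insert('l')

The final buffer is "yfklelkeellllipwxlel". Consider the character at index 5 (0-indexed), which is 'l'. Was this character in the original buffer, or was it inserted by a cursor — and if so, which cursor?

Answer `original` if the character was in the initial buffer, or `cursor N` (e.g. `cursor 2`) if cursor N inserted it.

After op 1 (move_right): buffer="yfkkipwx" (len 8), cursors c1@2 c2@3 c3@7, authorship ........
After op 2 (move_right): buffer="yfkkipwx" (len 8), cursors c1@3 c2@4 c3@8, authorship ........
After op 3 (add_cursor(4)): buffer="yfkkipwx" (len 8), cursors c1@3 c2@4 c4@4 c3@8, authorship ........
After op 4 (insert('e')): buffer="yfkekeeipwxe" (len 12), cursors c1@4 c2@7 c4@7 c3@12, authorship ...1.24....3
After op 5 (insert('l')): buffer="yfkelkeellipwxel" (len 16), cursors c1@5 c2@10 c4@10 c3@16, authorship ...11.2424....33
After op 6 (move_left): buffer="yfkelkeellipwxel" (len 16), cursors c1@4 c2@9 c4@9 c3@15, authorship ...11.2424....33
After op 7 (move_left): buffer="yfkelkeellipwxel" (len 16), cursors c1@3 c2@8 c4@8 c3@14, authorship ...11.2424....33
After op 8 (insert('l')): buffer="yfklelkeellllipwxlel" (len 20), cursors c1@4 c2@11 c4@11 c3@18, authorship ...111.242424....333
Authorship (.=original, N=cursor N): . . . 1 1 1 . 2 4 2 4 2 4 . . . . 3 3 3
Index 5: author = 1

Answer: cursor 1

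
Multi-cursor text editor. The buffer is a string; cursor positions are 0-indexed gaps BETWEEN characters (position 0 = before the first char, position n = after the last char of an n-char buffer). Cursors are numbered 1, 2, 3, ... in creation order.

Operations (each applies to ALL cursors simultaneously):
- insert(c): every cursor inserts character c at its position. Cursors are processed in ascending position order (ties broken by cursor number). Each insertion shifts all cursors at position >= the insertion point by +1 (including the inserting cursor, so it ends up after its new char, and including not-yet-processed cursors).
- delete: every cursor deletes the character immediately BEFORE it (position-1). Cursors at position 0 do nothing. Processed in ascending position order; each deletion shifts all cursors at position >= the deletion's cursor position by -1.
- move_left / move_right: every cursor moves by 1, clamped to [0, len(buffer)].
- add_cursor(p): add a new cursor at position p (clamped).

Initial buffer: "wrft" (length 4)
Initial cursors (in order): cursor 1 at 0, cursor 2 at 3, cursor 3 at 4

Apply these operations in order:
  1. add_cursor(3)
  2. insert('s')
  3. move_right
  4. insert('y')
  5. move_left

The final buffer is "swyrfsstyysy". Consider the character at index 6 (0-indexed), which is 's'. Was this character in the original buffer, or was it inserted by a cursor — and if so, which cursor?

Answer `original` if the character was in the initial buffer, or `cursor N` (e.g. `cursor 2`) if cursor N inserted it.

Answer: cursor 4

Derivation:
After op 1 (add_cursor(3)): buffer="wrft" (len 4), cursors c1@0 c2@3 c4@3 c3@4, authorship ....
After op 2 (insert('s')): buffer="swrfssts" (len 8), cursors c1@1 c2@6 c4@6 c3@8, authorship 1...24.3
After op 3 (move_right): buffer="swrfssts" (len 8), cursors c1@2 c2@7 c4@7 c3@8, authorship 1...24.3
After op 4 (insert('y')): buffer="swyrfsstyysy" (len 12), cursors c1@3 c2@10 c4@10 c3@12, authorship 1.1..24.2433
After op 5 (move_left): buffer="swyrfsstyysy" (len 12), cursors c1@2 c2@9 c4@9 c3@11, authorship 1.1..24.2433
Authorship (.=original, N=cursor N): 1 . 1 . . 2 4 . 2 4 3 3
Index 6: author = 4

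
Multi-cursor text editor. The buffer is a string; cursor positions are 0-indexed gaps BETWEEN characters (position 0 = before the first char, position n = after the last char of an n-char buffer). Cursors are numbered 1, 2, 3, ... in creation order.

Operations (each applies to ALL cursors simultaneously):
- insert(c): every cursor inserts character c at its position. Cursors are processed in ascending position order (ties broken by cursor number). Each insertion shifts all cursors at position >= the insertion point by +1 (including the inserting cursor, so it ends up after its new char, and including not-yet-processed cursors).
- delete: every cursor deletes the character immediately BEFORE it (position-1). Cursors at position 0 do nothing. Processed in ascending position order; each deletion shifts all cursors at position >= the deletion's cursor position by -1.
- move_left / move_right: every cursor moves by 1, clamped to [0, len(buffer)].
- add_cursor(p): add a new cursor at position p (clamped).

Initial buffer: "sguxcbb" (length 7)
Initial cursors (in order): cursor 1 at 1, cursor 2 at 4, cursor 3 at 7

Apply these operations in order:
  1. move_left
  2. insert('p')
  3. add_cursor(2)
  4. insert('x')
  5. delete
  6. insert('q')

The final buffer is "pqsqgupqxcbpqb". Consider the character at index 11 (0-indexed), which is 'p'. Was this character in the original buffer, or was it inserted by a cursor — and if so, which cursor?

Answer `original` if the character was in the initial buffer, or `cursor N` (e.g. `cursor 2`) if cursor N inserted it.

After op 1 (move_left): buffer="sguxcbb" (len 7), cursors c1@0 c2@3 c3@6, authorship .......
After op 2 (insert('p')): buffer="psgupxcbpb" (len 10), cursors c1@1 c2@5 c3@9, authorship 1...2...3.
After op 3 (add_cursor(2)): buffer="psgupxcbpb" (len 10), cursors c1@1 c4@2 c2@5 c3@9, authorship 1...2...3.
After op 4 (insert('x')): buffer="pxsxgupxxcbpxb" (len 14), cursors c1@2 c4@4 c2@8 c3@13, authorship 11.4..22...33.
After op 5 (delete): buffer="psgupxcbpb" (len 10), cursors c1@1 c4@2 c2@5 c3@9, authorship 1...2...3.
After op 6 (insert('q')): buffer="pqsqgupqxcbpqb" (len 14), cursors c1@2 c4@4 c2@8 c3@13, authorship 11.4..22...33.
Authorship (.=original, N=cursor N): 1 1 . 4 . . 2 2 . . . 3 3 .
Index 11: author = 3

Answer: cursor 3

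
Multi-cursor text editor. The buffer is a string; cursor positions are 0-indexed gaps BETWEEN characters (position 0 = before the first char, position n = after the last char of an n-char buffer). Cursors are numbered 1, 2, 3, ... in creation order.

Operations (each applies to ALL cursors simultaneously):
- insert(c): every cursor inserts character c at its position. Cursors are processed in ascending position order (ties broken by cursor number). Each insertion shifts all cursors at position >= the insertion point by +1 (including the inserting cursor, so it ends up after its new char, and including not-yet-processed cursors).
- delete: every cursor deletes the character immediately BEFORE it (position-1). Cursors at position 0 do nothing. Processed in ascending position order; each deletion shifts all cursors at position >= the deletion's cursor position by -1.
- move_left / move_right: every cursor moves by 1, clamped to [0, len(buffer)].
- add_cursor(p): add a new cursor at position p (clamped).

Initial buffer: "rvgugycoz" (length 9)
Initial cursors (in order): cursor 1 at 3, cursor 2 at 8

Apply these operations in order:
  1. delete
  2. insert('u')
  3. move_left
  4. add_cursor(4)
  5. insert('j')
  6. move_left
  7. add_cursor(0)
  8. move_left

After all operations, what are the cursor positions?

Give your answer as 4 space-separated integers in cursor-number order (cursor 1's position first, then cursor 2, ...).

Answer: 1 8 4 0

Derivation:
After op 1 (delete): buffer="rvugycz" (len 7), cursors c1@2 c2@6, authorship .......
After op 2 (insert('u')): buffer="rvuugycuz" (len 9), cursors c1@3 c2@8, authorship ..1....2.
After op 3 (move_left): buffer="rvuugycuz" (len 9), cursors c1@2 c2@7, authorship ..1....2.
After op 4 (add_cursor(4)): buffer="rvuugycuz" (len 9), cursors c1@2 c3@4 c2@7, authorship ..1....2.
After op 5 (insert('j')): buffer="rvjuujgycjuz" (len 12), cursors c1@3 c3@6 c2@10, authorship ..11.3...22.
After op 6 (move_left): buffer="rvjuujgycjuz" (len 12), cursors c1@2 c3@5 c2@9, authorship ..11.3...22.
After op 7 (add_cursor(0)): buffer="rvjuujgycjuz" (len 12), cursors c4@0 c1@2 c3@5 c2@9, authorship ..11.3...22.
After op 8 (move_left): buffer="rvjuujgycjuz" (len 12), cursors c4@0 c1@1 c3@4 c2@8, authorship ..11.3...22.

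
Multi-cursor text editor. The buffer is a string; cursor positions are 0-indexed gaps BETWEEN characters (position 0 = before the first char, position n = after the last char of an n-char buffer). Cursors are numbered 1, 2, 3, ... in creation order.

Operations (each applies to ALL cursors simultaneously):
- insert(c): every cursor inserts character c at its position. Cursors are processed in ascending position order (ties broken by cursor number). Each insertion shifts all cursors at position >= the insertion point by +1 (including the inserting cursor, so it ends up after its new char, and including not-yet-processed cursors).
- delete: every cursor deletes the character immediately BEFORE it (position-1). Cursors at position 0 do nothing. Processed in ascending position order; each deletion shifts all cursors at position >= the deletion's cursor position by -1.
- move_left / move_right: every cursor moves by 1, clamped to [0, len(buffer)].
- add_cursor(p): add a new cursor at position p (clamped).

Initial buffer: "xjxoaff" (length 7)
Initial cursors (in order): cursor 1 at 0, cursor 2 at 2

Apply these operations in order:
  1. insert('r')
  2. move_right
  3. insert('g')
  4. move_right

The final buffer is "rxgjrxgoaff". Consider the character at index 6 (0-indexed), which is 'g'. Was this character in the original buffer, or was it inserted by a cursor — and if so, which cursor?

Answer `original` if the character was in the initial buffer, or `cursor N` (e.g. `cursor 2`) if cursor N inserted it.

After op 1 (insert('r')): buffer="rxjrxoaff" (len 9), cursors c1@1 c2@4, authorship 1..2.....
After op 2 (move_right): buffer="rxjrxoaff" (len 9), cursors c1@2 c2@5, authorship 1..2.....
After op 3 (insert('g')): buffer="rxgjrxgoaff" (len 11), cursors c1@3 c2@7, authorship 1.1.2.2....
After op 4 (move_right): buffer="rxgjrxgoaff" (len 11), cursors c1@4 c2@8, authorship 1.1.2.2....
Authorship (.=original, N=cursor N): 1 . 1 . 2 . 2 . . . .
Index 6: author = 2

Answer: cursor 2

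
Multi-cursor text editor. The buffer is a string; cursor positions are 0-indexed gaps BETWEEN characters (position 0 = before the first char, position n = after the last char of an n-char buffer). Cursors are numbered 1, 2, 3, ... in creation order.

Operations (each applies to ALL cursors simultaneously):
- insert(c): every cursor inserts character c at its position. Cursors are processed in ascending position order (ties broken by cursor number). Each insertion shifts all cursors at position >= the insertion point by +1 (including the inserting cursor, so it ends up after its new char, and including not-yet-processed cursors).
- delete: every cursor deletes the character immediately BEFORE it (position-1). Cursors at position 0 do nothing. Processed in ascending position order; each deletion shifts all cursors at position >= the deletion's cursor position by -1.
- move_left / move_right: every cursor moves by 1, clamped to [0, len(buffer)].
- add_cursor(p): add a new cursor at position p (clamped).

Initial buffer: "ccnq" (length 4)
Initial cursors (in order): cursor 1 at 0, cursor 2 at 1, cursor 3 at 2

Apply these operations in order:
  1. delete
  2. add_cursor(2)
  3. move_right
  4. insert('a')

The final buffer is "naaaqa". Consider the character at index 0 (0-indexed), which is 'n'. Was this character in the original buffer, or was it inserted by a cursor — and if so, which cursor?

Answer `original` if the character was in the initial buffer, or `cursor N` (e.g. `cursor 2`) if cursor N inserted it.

Answer: original

Derivation:
After op 1 (delete): buffer="nq" (len 2), cursors c1@0 c2@0 c3@0, authorship ..
After op 2 (add_cursor(2)): buffer="nq" (len 2), cursors c1@0 c2@0 c3@0 c4@2, authorship ..
After op 3 (move_right): buffer="nq" (len 2), cursors c1@1 c2@1 c3@1 c4@2, authorship ..
After op 4 (insert('a')): buffer="naaaqa" (len 6), cursors c1@4 c2@4 c3@4 c4@6, authorship .123.4
Authorship (.=original, N=cursor N): . 1 2 3 . 4
Index 0: author = original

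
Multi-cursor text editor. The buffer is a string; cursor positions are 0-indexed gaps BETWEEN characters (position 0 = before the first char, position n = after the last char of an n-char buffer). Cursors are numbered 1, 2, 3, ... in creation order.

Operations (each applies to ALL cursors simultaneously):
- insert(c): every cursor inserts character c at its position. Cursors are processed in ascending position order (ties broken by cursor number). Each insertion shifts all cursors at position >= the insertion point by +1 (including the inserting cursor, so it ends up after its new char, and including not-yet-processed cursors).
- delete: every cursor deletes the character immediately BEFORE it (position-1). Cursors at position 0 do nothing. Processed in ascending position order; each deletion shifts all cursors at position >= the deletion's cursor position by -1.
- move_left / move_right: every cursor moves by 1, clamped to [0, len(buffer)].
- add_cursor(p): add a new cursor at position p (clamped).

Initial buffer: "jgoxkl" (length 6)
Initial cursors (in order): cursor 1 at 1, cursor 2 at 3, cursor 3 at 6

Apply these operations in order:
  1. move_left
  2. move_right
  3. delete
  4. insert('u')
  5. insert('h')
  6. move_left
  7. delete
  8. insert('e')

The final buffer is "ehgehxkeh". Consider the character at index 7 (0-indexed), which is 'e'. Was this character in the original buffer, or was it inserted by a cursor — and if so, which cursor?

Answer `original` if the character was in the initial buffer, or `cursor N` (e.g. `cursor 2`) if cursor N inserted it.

Answer: cursor 3

Derivation:
After op 1 (move_left): buffer="jgoxkl" (len 6), cursors c1@0 c2@2 c3@5, authorship ......
After op 2 (move_right): buffer="jgoxkl" (len 6), cursors c1@1 c2@3 c3@6, authorship ......
After op 3 (delete): buffer="gxk" (len 3), cursors c1@0 c2@1 c3@3, authorship ...
After op 4 (insert('u')): buffer="uguxku" (len 6), cursors c1@1 c2@3 c3@6, authorship 1.2..3
After op 5 (insert('h')): buffer="uhguhxkuh" (len 9), cursors c1@2 c2@5 c3@9, authorship 11.22..33
After op 6 (move_left): buffer="uhguhxkuh" (len 9), cursors c1@1 c2@4 c3@8, authorship 11.22..33
After op 7 (delete): buffer="hghxkh" (len 6), cursors c1@0 c2@2 c3@5, authorship 1.2..3
After op 8 (insert('e')): buffer="ehgehxkeh" (len 9), cursors c1@1 c2@4 c3@8, authorship 11.22..33
Authorship (.=original, N=cursor N): 1 1 . 2 2 . . 3 3
Index 7: author = 3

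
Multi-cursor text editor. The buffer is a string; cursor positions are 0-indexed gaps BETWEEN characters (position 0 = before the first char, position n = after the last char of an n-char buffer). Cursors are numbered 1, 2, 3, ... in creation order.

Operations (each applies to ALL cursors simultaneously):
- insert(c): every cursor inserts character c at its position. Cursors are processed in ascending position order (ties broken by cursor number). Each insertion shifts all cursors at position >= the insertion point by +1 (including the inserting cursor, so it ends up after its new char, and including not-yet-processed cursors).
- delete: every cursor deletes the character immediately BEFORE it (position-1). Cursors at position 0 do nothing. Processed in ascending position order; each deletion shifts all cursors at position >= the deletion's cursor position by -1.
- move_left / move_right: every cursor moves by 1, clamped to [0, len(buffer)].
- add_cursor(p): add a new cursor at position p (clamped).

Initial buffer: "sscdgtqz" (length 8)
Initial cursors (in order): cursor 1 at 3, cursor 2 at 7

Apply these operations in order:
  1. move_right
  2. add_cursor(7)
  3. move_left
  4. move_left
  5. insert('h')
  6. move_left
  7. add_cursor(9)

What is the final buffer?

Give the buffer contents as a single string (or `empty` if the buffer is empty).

Answer: sshcdghthqz

Derivation:
After op 1 (move_right): buffer="sscdgtqz" (len 8), cursors c1@4 c2@8, authorship ........
After op 2 (add_cursor(7)): buffer="sscdgtqz" (len 8), cursors c1@4 c3@7 c2@8, authorship ........
After op 3 (move_left): buffer="sscdgtqz" (len 8), cursors c1@3 c3@6 c2@7, authorship ........
After op 4 (move_left): buffer="sscdgtqz" (len 8), cursors c1@2 c3@5 c2@6, authorship ........
After op 5 (insert('h')): buffer="sshcdghthqz" (len 11), cursors c1@3 c3@7 c2@9, authorship ..1...3.2..
After op 6 (move_left): buffer="sshcdghthqz" (len 11), cursors c1@2 c3@6 c2@8, authorship ..1...3.2..
After op 7 (add_cursor(9)): buffer="sshcdghthqz" (len 11), cursors c1@2 c3@6 c2@8 c4@9, authorship ..1...3.2..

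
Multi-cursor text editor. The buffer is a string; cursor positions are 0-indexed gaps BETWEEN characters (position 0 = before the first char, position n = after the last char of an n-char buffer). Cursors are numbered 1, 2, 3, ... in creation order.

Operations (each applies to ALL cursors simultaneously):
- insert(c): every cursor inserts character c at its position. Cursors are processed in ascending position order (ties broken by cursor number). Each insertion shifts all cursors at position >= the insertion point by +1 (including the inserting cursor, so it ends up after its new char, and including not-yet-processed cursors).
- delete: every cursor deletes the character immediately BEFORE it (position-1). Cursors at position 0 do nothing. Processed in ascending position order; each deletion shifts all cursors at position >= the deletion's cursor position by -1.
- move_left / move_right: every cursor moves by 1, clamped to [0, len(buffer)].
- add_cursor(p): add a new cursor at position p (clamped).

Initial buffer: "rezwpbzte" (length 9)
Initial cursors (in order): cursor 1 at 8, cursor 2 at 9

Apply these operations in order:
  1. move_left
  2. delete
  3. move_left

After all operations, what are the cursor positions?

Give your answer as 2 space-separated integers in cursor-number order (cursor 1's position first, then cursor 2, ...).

After op 1 (move_left): buffer="rezwpbzte" (len 9), cursors c1@7 c2@8, authorship .........
After op 2 (delete): buffer="rezwpbe" (len 7), cursors c1@6 c2@6, authorship .......
After op 3 (move_left): buffer="rezwpbe" (len 7), cursors c1@5 c2@5, authorship .......

Answer: 5 5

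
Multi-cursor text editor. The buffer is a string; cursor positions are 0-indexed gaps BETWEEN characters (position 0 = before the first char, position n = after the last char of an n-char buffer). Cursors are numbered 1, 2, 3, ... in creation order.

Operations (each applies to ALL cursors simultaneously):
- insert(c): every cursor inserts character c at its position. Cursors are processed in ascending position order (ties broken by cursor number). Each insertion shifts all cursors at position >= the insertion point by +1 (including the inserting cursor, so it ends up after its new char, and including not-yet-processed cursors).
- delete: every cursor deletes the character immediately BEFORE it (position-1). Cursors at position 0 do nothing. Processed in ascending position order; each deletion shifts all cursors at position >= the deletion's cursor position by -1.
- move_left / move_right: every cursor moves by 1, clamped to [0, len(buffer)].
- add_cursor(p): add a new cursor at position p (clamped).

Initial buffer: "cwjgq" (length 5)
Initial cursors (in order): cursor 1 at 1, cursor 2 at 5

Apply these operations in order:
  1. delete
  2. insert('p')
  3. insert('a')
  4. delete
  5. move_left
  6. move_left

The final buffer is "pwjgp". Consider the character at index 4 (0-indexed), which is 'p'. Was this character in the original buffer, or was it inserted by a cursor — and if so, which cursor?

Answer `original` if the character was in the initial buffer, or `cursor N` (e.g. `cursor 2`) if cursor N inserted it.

Answer: cursor 2

Derivation:
After op 1 (delete): buffer="wjg" (len 3), cursors c1@0 c2@3, authorship ...
After op 2 (insert('p')): buffer="pwjgp" (len 5), cursors c1@1 c2@5, authorship 1...2
After op 3 (insert('a')): buffer="pawjgpa" (len 7), cursors c1@2 c2@7, authorship 11...22
After op 4 (delete): buffer="pwjgp" (len 5), cursors c1@1 c2@5, authorship 1...2
After op 5 (move_left): buffer="pwjgp" (len 5), cursors c1@0 c2@4, authorship 1...2
After op 6 (move_left): buffer="pwjgp" (len 5), cursors c1@0 c2@3, authorship 1...2
Authorship (.=original, N=cursor N): 1 . . . 2
Index 4: author = 2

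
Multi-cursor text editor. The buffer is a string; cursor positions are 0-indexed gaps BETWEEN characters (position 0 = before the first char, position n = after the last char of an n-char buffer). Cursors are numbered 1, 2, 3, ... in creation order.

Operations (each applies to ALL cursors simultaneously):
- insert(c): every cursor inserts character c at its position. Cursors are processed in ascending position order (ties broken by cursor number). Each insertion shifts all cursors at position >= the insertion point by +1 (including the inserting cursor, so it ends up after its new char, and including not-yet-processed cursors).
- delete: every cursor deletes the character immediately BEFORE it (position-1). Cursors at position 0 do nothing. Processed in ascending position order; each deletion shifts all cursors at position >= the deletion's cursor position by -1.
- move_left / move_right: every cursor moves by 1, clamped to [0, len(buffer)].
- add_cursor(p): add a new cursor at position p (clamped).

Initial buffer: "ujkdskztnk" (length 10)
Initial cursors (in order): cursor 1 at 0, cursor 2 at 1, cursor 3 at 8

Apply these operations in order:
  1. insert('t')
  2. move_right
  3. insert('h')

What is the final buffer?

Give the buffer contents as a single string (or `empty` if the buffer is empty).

After op 1 (insert('t')): buffer="tutjkdskzttnk" (len 13), cursors c1@1 c2@3 c3@11, authorship 1.2.......3..
After op 2 (move_right): buffer="tutjkdskzttnk" (len 13), cursors c1@2 c2@4 c3@12, authorship 1.2.......3..
After op 3 (insert('h')): buffer="tuhtjhkdskzttnhk" (len 16), cursors c1@3 c2@6 c3@15, authorship 1.12.2......3.3.

Answer: tuhtjhkdskzttnhk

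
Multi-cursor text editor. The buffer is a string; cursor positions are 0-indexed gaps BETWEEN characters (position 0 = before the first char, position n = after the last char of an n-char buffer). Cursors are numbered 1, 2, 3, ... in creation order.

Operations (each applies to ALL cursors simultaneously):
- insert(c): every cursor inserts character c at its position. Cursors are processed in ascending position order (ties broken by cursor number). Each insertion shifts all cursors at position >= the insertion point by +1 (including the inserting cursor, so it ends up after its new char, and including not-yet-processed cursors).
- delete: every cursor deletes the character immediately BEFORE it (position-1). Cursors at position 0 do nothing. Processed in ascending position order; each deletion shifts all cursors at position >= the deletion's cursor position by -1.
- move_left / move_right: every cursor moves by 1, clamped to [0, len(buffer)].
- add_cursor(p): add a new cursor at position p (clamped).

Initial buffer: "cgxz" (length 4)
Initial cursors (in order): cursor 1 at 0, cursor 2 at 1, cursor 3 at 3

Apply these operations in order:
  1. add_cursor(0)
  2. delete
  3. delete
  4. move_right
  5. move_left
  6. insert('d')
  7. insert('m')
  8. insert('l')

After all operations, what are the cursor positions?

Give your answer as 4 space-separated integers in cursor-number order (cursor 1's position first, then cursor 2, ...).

After op 1 (add_cursor(0)): buffer="cgxz" (len 4), cursors c1@0 c4@0 c2@1 c3@3, authorship ....
After op 2 (delete): buffer="gz" (len 2), cursors c1@0 c2@0 c4@0 c3@1, authorship ..
After op 3 (delete): buffer="z" (len 1), cursors c1@0 c2@0 c3@0 c4@0, authorship .
After op 4 (move_right): buffer="z" (len 1), cursors c1@1 c2@1 c3@1 c4@1, authorship .
After op 5 (move_left): buffer="z" (len 1), cursors c1@0 c2@0 c3@0 c4@0, authorship .
After op 6 (insert('d')): buffer="ddddz" (len 5), cursors c1@4 c2@4 c3@4 c4@4, authorship 1234.
After op 7 (insert('m')): buffer="ddddmmmmz" (len 9), cursors c1@8 c2@8 c3@8 c4@8, authorship 12341234.
After op 8 (insert('l')): buffer="ddddmmmmllllz" (len 13), cursors c1@12 c2@12 c3@12 c4@12, authorship 123412341234.

Answer: 12 12 12 12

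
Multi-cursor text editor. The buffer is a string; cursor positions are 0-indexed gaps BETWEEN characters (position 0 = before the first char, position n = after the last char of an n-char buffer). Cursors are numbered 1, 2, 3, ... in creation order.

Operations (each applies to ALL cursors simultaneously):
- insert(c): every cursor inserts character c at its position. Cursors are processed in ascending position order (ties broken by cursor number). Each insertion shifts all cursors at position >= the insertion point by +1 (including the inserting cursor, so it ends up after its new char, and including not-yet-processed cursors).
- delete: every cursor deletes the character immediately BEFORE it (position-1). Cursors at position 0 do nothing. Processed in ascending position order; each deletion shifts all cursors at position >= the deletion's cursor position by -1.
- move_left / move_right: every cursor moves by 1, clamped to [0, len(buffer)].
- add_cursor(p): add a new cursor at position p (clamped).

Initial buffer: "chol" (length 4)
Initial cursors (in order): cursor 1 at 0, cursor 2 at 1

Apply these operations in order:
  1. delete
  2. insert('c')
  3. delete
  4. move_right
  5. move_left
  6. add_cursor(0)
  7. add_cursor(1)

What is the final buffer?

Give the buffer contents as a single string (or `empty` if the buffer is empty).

After op 1 (delete): buffer="hol" (len 3), cursors c1@0 c2@0, authorship ...
After op 2 (insert('c')): buffer="cchol" (len 5), cursors c1@2 c2@2, authorship 12...
After op 3 (delete): buffer="hol" (len 3), cursors c1@0 c2@0, authorship ...
After op 4 (move_right): buffer="hol" (len 3), cursors c1@1 c2@1, authorship ...
After op 5 (move_left): buffer="hol" (len 3), cursors c1@0 c2@0, authorship ...
After op 6 (add_cursor(0)): buffer="hol" (len 3), cursors c1@0 c2@0 c3@0, authorship ...
After op 7 (add_cursor(1)): buffer="hol" (len 3), cursors c1@0 c2@0 c3@0 c4@1, authorship ...

Answer: hol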